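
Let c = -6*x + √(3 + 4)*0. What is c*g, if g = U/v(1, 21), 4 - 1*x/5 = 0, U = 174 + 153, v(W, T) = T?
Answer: -13080/7 ≈ -1868.6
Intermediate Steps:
U = 327
x = 20 (x = 20 - 5*0 = 20 + 0 = 20)
g = 109/7 (g = 327/21 = 327*(1/21) = 109/7 ≈ 15.571)
c = -120 (c = -6*20 + √(3 + 4)*0 = -120 + √7*0 = -120 + 0 = -120)
c*g = -120*109/7 = -13080/7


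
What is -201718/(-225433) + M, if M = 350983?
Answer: 79123352357/225433 ≈ 3.5098e+5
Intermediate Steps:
-201718/(-225433) + M = -201718/(-225433) + 350983 = -201718*(-1/225433) + 350983 = 201718/225433 + 350983 = 79123352357/225433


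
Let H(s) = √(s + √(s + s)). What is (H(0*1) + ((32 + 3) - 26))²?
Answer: 81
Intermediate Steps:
H(s) = √(s + √2*√s) (H(s) = √(s + √(2*s)) = √(s + √2*√s))
(H(0*1) + ((32 + 3) - 26))² = (√(0*1 + √2*√(0*1)) + ((32 + 3) - 26))² = (√(0 + √2*√0) + (35 - 26))² = (√(0 + √2*0) + 9)² = (√(0 + 0) + 9)² = (√0 + 9)² = (0 + 9)² = 9² = 81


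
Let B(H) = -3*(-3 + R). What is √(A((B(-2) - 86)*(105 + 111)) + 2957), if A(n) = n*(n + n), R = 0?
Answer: √553249805 ≈ 23521.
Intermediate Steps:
B(H) = 9 (B(H) = -3*(-3 + 0) = -3*(-3) = 9)
A(n) = 2*n² (A(n) = n*(2*n) = 2*n²)
√(A((B(-2) - 86)*(105 + 111)) + 2957) = √(2*((9 - 86)*(105 + 111))² + 2957) = √(2*(-77*216)² + 2957) = √(2*(-16632)² + 2957) = √(2*276623424 + 2957) = √(553246848 + 2957) = √553249805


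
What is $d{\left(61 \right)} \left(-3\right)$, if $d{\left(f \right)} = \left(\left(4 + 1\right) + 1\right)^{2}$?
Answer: $-108$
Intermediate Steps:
$d{\left(f \right)} = 36$ ($d{\left(f \right)} = \left(5 + 1\right)^{2} = 6^{2} = 36$)
$d{\left(61 \right)} \left(-3\right) = 36 \left(-3\right) = -108$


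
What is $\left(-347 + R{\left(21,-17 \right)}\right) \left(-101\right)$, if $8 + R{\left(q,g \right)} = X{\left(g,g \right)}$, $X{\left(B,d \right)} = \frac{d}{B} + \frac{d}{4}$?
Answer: $\frac{144733}{4} \approx 36183.0$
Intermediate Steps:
$X{\left(B,d \right)} = \frac{d}{4} + \frac{d}{B}$ ($X{\left(B,d \right)} = \frac{d}{B} + d \frac{1}{4} = \frac{d}{B} + \frac{d}{4} = \frac{d}{4} + \frac{d}{B}$)
$R{\left(q,g \right)} = -7 + \frac{g}{4}$ ($R{\left(q,g \right)} = -8 + \left(\frac{g}{4} + \frac{g}{g}\right) = -8 + \left(\frac{g}{4} + 1\right) = -8 + \left(1 + \frac{g}{4}\right) = -7 + \frac{g}{4}$)
$\left(-347 + R{\left(21,-17 \right)}\right) \left(-101\right) = \left(-347 + \left(-7 + \frac{1}{4} \left(-17\right)\right)\right) \left(-101\right) = \left(-347 - \frac{45}{4}\right) \left(-101\right) = \left(- \frac{1433}{4}\right) \left(-101\right) = \frac{144733}{4}$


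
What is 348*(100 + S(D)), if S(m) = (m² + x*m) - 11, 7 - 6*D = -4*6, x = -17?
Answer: 29087/3 ≈ 9695.7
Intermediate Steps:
D = 31/6 (D = 7/6 - (-2)*6/3 = 7/6 - ⅙*(-24) = 7/6 + 4 = 31/6 ≈ 5.1667)
S(m) = -11 + m² - 17*m (S(m) = (m² - 17*m) - 11 = -11 + m² - 17*m)
348*(100 + S(D)) = 348*(100 + (-11 + (31/6)² - 17*31/6)) = 348*(100 + (-11 + 961/36 - 527/6)) = 348*(100 - 2597/36) = 348*(1003/36) = 29087/3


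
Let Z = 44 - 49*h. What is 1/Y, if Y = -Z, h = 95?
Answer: 1/4611 ≈ 0.00021687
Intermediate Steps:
Z = -4611 (Z = 44 - 49*95 = 44 - 4655 = -4611)
Y = 4611 (Y = -1*(-4611) = 4611)
1/Y = 1/4611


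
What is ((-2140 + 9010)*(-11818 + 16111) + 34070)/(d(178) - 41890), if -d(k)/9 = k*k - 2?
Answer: -7381745/81757 ≈ -90.289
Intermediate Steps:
d(k) = 18 - 9*k² (d(k) = -9*(k*k - 2) = -9*(k² - 2) = -9*(-2 + k²) = 18 - 9*k²)
((-2140 + 9010)*(-11818 + 16111) + 34070)/(d(178) - 41890) = ((-2140 + 9010)*(-11818 + 16111) + 34070)/((18 - 9*178²) - 41890) = (6870*4293 + 34070)/((18 - 9*31684) - 41890) = (29492910 + 34070)/((18 - 285156) - 41890) = 29526980/(-285138 - 41890) = 29526980/(-327028) = 29526980*(-1/327028) = -7381745/81757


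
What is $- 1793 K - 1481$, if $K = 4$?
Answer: $-8653$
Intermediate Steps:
$- 1793 K - 1481 = \left(-1793\right) 4 - 1481 = -7172 - 1481 = -8653$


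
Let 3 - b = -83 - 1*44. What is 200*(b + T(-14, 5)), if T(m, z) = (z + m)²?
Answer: 42200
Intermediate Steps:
b = 130 (b = 3 - (-83 - 1*44) = 3 - (-83 - 44) = 3 - 1*(-127) = 3 + 127 = 130)
T(m, z) = (m + z)²
200*(b + T(-14, 5)) = 200*(130 + (-14 + 5)²) = 200*(130 + (-9)²) = 200*(130 + 81) = 200*211 = 42200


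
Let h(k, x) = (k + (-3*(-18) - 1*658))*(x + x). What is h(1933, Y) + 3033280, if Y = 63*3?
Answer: 3535642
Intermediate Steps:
Y = 189
h(k, x) = 2*x*(-604 + k) (h(k, x) = (k + (54 - 658))*(2*x) = (k - 604)*(2*x) = (-604 + k)*(2*x) = 2*x*(-604 + k))
h(1933, Y) + 3033280 = 2*189*(-604 + 1933) + 3033280 = 2*189*1329 + 3033280 = 502362 + 3033280 = 3535642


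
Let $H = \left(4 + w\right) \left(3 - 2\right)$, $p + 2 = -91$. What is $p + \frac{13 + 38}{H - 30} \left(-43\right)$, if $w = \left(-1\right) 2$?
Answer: $- \frac{411}{28} \approx -14.679$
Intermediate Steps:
$p = -93$ ($p = -2 - 91 = -93$)
$w = -2$
$H = 2$ ($H = \left(4 - 2\right) \left(3 - 2\right) = 2 \cdot 1 = 2$)
$p + \frac{13 + 38}{H - 30} \left(-43\right) = -93 + \frac{13 + 38}{2 - 30} \left(-43\right) = -93 + \frac{51}{-28} \left(-43\right) = -93 + 51 \left(- \frac{1}{28}\right) \left(-43\right) = -93 - - \frac{2193}{28} = -93 + \frac{2193}{28} = - \frac{411}{28}$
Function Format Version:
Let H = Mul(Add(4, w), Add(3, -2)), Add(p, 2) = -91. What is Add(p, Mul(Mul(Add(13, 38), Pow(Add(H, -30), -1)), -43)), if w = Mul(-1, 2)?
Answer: Rational(-411, 28) ≈ -14.679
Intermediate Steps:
p = -93 (p = Add(-2, -91) = -93)
w = -2
H = 2 (H = Mul(Add(4, -2), Add(3, -2)) = Mul(2, 1) = 2)
Add(p, Mul(Mul(Add(13, 38), Pow(Add(H, -30), -1)), -43)) = Add(-93, Mul(Mul(Add(13, 38), Pow(Add(2, -30), -1)), -43)) = Add(-93, Mul(Mul(51, Pow(-28, -1)), -43)) = Add(-93, Mul(Mul(51, Rational(-1, 28)), -43)) = Add(-93, Mul(Rational(-51, 28), -43)) = Add(-93, Rational(2193, 28)) = Rational(-411, 28)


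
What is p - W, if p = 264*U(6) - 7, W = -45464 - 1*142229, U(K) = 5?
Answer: 189006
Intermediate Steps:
W = -187693 (W = -45464 - 142229 = -187693)
p = 1313 (p = 264*5 - 7 = 1320 - 7 = 1313)
p - W = 1313 - 1*(-187693) = 1313 + 187693 = 189006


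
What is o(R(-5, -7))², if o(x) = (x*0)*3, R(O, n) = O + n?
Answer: 0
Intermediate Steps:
o(x) = 0 (o(x) = 0*3 = 0)
o(R(-5, -7))² = 0² = 0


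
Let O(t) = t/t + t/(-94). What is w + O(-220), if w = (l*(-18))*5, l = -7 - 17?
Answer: 101677/47 ≈ 2163.3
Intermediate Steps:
l = -24
w = 2160 (w = -24*(-18)*5 = 432*5 = 2160)
O(t) = 1 - t/94 (O(t) = 1 + t*(-1/94) = 1 - t/94)
w + O(-220) = 2160 + (1 - 1/94*(-220)) = 2160 + (1 + 110/47) = 2160 + 157/47 = 101677/47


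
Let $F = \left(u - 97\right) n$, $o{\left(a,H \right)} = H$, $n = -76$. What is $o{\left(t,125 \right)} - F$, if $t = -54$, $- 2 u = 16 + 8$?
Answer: $-8159$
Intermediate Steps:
$u = -12$ ($u = - \frac{16 + 8}{2} = \left(- \frac{1}{2}\right) 24 = -12$)
$F = 8284$ ($F = \left(-12 - 97\right) \left(-76\right) = \left(-109\right) \left(-76\right) = 8284$)
$o{\left(t,125 \right)} - F = 125 - 8284 = -8159$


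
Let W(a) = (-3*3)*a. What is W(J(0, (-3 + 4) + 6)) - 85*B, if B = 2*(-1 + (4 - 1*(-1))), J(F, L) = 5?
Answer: -725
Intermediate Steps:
W(a) = -9*a
B = 8 (B = 2*(-1 + (4 + 1)) = 2*(-1 + 5) = 2*4 = 8)
W(J(0, (-3 + 4) + 6)) - 85*B = -9*5 - 85*8 = -45 - 680 = -725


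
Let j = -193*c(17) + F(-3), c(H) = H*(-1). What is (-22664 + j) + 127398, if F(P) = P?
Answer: 108012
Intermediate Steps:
c(H) = -H
j = 3278 (j = -(-193)*17 - 3 = -193*(-17) - 3 = 3281 - 3 = 3278)
(-22664 + j) + 127398 = (-22664 + 3278) + 127398 = -19386 + 127398 = 108012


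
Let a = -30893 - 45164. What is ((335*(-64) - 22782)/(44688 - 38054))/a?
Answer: 22111/252281069 ≈ 8.7644e-5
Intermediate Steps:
a = -76057
((335*(-64) - 22782)/(44688 - 38054))/a = ((335*(-64) - 22782)/(44688 - 38054))/(-76057) = ((-21440 - 22782)/6634)*(-1/76057) = -44222*1/6634*(-1/76057) = -22111/3317*(-1/76057) = 22111/252281069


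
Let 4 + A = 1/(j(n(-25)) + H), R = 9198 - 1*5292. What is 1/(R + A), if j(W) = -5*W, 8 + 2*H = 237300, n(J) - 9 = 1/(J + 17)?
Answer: 948813/3702268334 ≈ 0.00025628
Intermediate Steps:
n(J) = 9 + 1/(17 + J) (n(J) = 9 + 1/(J + 17) = 9 + 1/(17 + J))
H = 118646 (H = -4 + (½)*237300 = -4 + 118650 = 118646)
R = 3906 (R = 9198 - 5292 = 3906)
A = -3795244/948813 (A = -4 + 1/(-5*(154 + 9*(-25))/(17 - 25) + 118646) = -4 + 1/(-5*(154 - 225)/(-8) + 118646) = -4 + 1/(-(-5)*(-71)/8 + 118646) = -4 + 1/(-5*71/8 + 118646) = -4 + 1/(-355/8 + 118646) = -4 + 1/(948813/8) = -4 + 8/948813 = -3795244/948813 ≈ -4.0000)
1/(R + A) = 1/(3906 - 3795244/948813) = 1/(3702268334/948813) = 948813/3702268334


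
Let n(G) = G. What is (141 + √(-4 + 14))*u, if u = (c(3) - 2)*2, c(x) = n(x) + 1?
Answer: 564 + 4*√10 ≈ 576.65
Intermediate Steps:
c(x) = 1 + x (c(x) = x + 1 = 1 + x)
u = 4 (u = ((1 + 3) - 2)*2 = (4 - 2)*2 = 2*2 = 4)
(141 + √(-4 + 14))*u = (141 + √(-4 + 14))*4 = (141 + √10)*4 = 564 + 4*√10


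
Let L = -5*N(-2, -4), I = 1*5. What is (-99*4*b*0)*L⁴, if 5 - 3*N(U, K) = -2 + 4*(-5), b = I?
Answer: 0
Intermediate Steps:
I = 5
b = 5
N(U, K) = 9 (N(U, K) = 5/3 - (-2 + 4*(-5))/3 = 5/3 - (-2 - 20)/3 = 5/3 - ⅓*(-22) = 5/3 + 22/3 = 9)
L = -45 (L = -5*9 = -45)
(-99*4*b*0)*L⁴ = -99*4*5*0*(-45)⁴ = -1980*0*4100625 = -99*0*4100625 = 0*4100625 = 0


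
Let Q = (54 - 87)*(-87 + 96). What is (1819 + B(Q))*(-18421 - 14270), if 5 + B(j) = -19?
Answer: -58680345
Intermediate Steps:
Q = -297 (Q = -33*9 = -297)
B(j) = -24 (B(j) = -5 - 19 = -24)
(1819 + B(Q))*(-18421 - 14270) = (1819 - 24)*(-18421 - 14270) = 1795*(-32691) = -58680345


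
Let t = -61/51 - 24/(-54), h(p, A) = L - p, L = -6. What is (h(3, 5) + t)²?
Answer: 2226064/23409 ≈ 95.094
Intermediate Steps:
h(p, A) = -6 - p
t = -115/153 (t = -61*1/51 - 24*(-1/54) = -61/51 + 4/9 = -115/153 ≈ -0.75163)
(h(3, 5) + t)² = ((-6 - 1*3) - 115/153)² = ((-6 - 3) - 115/153)² = (-9 - 115/153)² = (-1492/153)² = 2226064/23409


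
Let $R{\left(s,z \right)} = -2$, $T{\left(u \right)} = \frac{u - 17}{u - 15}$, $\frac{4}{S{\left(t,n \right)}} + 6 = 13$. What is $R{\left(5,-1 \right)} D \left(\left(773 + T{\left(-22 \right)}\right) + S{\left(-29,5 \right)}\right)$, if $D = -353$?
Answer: $\frac{141643368}{259} \approx 5.4689 \cdot 10^{5}$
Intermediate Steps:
$S{\left(t,n \right)} = \frac{4}{7}$ ($S{\left(t,n \right)} = \frac{4}{-6 + 13} = \frac{4}{7}$)
$T{\left(u \right)} = \frac{-17 + u}{-15 + u}$
$R{\left(5,-1 \right)} D \left(\left(773 + T{\left(-22 \right)}\right) + S{\left(-29,5 \right)}\right) = \left(-2\right) \left(-353\right) \left(\left(773 + \frac{-17 - 22}{-15 - 22}\right) + \frac{4}{7}\right) = 706 \left(\left(773 + \frac{1}{-37} \left(-39\right)\right) + \frac{4}{7}\right) = 706 \left(\left(773 - - \frac{39}{37}\right) + \frac{4}{7}\right) = 706 \left(\left(773 + \frac{39}{37}\right) + \frac{4}{7}\right) = 706 \left(\frac{28640}{37} + \frac{4}{7}\right) = 706 \cdot \frac{200628}{259} = \frac{141643368}{259}$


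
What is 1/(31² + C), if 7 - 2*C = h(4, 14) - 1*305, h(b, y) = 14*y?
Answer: 1/1019 ≈ 0.00098135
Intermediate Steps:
C = 58 (C = 7/2 - (14*14 - 1*305)/2 = 7/2 - (196 - 305)/2 = 7/2 - ½*(-109) = 7/2 + 109/2 = 58)
1/(31² + C) = 1/(31² + 58) = 1/(961 + 58) = 1/1019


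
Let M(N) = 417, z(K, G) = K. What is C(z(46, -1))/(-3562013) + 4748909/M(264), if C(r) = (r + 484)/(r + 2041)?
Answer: 35303014964075069/3099945111627 ≈ 11388.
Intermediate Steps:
C(r) = (484 + r)/(2041 + r)
C(z(46, -1))/(-3562013) + 4748909/M(264) = ((484 + 46)/(2041 + 46))/(-3562013) + 4748909/417 = (530/2087)*(-1/3562013) + 4748909*(1/417) = ((1/2087)*530)*(-1/3562013) + 4748909/417 = (530/2087)*(-1/3562013) + 4748909/417 = -530/7433921131 + 4748909/417 = 35303014964075069/3099945111627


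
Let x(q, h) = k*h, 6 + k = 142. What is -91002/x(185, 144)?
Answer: -15167/3264 ≈ -4.6468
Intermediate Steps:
k = 136 (k = -6 + 142 = 136)
x(q, h) = 136*h
-91002/x(185, 144) = -91002/(136*144) = -91002/19584 = -91002*1/19584 = -15167/3264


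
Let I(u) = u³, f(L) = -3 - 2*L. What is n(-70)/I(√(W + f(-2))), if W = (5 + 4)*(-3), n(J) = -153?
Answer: -153*I*√26/676 ≈ -1.1541*I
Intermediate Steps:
W = -27 (W = 9*(-3) = -27)
n(-70)/I(√(W + f(-2))) = -153/(-27 + (-3 - 2*(-2)))^(3/2) = -153/(-27 + (-3 + 4))^(3/2) = -153/(-27 + 1)^(3/2) = -153*I*√26/676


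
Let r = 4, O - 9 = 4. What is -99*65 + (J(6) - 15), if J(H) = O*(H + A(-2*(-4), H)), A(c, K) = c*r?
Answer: -5956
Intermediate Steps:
O = 13 (O = 9 + 4 = 13)
A(c, K) = 4*c (A(c, K) = c*4 = 4*c)
J(H) = 416 + 13*H (J(H) = 13*(H + 4*(-2*(-4))) = 13*(H + 4*8) = 13*(H + 32) = 13*(32 + H) = 416 + 13*H)
-99*65 + (J(6) - 15) = -99*65 + ((416 + 13*6) - 15) = -6435 + ((416 + 78) - 15) = -6435 + (494 - 15) = -6435 + 479 = -5956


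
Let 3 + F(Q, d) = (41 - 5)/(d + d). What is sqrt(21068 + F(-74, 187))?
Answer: sqrt(736625351)/187 ≈ 145.14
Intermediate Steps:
F(Q, d) = -3 + 18/d (F(Q, d) = -3 + (41 - 5)/(d + d) = -3 + 36/((2*d)) = -3 + 36*(1/(2*d)) = -3 + 18/d)
sqrt(21068 + F(-74, 187)) = sqrt(21068 + (-3 + 18/187)) = sqrt(21068 - 543/187) = sqrt(3939173/187) = sqrt(736625351)/187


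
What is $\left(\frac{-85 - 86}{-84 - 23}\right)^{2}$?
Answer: $\frac{29241}{11449} \approx 2.554$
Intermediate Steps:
$\left(\frac{-85 - 86}{-84 - 23}\right)^{2} = \left(- \frac{171}{-107}\right)^{2} = \left(\left(-171\right) \left(- \frac{1}{107}\right)\right)^{2} = \left(\frac{171}{107}\right)^{2} = \frac{29241}{11449}$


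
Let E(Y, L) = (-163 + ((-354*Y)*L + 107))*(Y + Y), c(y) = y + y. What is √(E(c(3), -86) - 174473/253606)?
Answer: √140935356379634218/253606 ≈ 1480.3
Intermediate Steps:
c(y) = 2*y
E(Y, L) = 2*Y*(-56 - 354*L*Y) (E(Y, L) = (-163 + (-354*L*Y + 107))*(2*Y) = (-163 + (107 - 354*L*Y))*(2*Y) = (-56 - 354*L*Y)*(2*Y) = 2*Y*(-56 - 354*L*Y))
√(E(c(3), -86) - 174473/253606) = √(-4*2*3*(28 + 177*(-86)*(2*3)) - 174473/253606) = √(-4*6*(28 + 177*(-86)*6) - 174473*1/253606) = √(-4*6*(28 - 91332) - 174473/253606) = √(-4*6*(-91304) - 174473/253606) = √(2191296 - 174473/253606) = √(555725638903/253606) = √140935356379634218/253606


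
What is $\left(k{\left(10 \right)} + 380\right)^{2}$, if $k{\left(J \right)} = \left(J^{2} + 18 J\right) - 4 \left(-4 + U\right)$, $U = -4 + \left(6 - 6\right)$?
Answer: $478864$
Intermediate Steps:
$U = -4$ ($U = -4 + \left(6 - 6\right) = -4 + 0 = -4$)
$k{\left(J \right)} = 32 + J^{2} + 18 J$ ($k{\left(J \right)} = \left(J^{2} + 18 J\right) - 4 \left(-4 - 4\right) = \left(J^{2} + 18 J\right) - -32 = \left(J^{2} + 18 J\right) + 32 = 32 + J^{2} + 18 J$)
$\left(k{\left(10 \right)} + 380\right)^{2} = \left(\left(32 + 10^{2} + 18 \cdot 10\right) + 380\right)^{2} = \left(\left(32 + 100 + 180\right) + 380\right)^{2} = \left(312 + 380\right)^{2} = 692^{2} = 478864$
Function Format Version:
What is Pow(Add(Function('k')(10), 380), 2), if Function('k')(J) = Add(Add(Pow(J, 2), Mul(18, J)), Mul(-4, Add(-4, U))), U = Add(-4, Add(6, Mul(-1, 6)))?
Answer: 478864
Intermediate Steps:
U = -4 (U = Add(-4, Add(6, -6)) = Add(-4, 0) = -4)
Function('k')(J) = Add(32, Pow(J, 2), Mul(18, J)) (Function('k')(J) = Add(Add(Pow(J, 2), Mul(18, J)), Mul(-4, Add(-4, -4))) = Add(Add(Pow(J, 2), Mul(18, J)), Mul(-4, -8)) = Add(Add(Pow(J, 2), Mul(18, J)), 32) = Add(32, Pow(J, 2), Mul(18, J)))
Pow(Add(Function('k')(10), 380), 2) = Pow(Add(Add(32, Pow(10, 2), Mul(18, 10)), 380), 2) = Pow(Add(Add(32, 100, 180), 380), 2) = Pow(Add(312, 380), 2) = Pow(692, 2) = 478864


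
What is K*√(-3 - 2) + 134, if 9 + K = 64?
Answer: 134 + 55*I*√5 ≈ 134.0 + 122.98*I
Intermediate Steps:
K = 55 (K = -9 + 64 = 55)
K*√(-3 - 2) + 134 = 55*√(-3 - 2) + 134 = 55*√(-5) + 134 = 55*(I*√5) + 134 = 55*I*√5 + 134 = 134 + 55*I*√5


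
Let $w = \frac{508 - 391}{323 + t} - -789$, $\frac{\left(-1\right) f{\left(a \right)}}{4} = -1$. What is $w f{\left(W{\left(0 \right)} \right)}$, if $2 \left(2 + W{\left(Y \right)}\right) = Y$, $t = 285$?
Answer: $\frac{479829}{152} \approx 3156.8$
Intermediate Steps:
$W{\left(Y \right)} = -2 + \frac{Y}{2}$
$f{\left(a \right)} = 4$ ($f{\left(a \right)} = \left(-4\right) \left(-1\right) = 4$)
$w = \frac{479829}{608}$ ($w = \frac{508 - 391}{323 + 285} - -789 = \frac{117}{608} + 789 = \frac{479829}{608} \approx 789.19$)
$w f{\left(W{\left(0 \right)} \right)} = \frac{479829}{608} \cdot 4 = \frac{479829}{152}$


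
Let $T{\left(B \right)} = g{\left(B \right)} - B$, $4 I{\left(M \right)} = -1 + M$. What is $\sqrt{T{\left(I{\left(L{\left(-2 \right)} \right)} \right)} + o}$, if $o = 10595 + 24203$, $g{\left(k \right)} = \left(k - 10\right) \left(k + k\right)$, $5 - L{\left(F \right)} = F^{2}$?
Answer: $\sqrt{34798} \approx 186.54$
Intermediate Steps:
$L{\left(F \right)} = 5 - F^{2}$
$g{\left(k \right)} = 2 k \left(-10 + k\right)$ ($g{\left(k \right)} = \left(-10 + k\right) 2 k = 2 k \left(-10 + k\right)$)
$I{\left(M \right)} = - \frac{1}{4} + \frac{M}{4}$ ($I{\left(M \right)} = \frac{-1 + M}{4} = - \frac{1}{4} + \frac{M}{4}$)
$T{\left(B \right)} = - B + 2 B \left(-10 + B\right)$ ($T{\left(B \right)} = 2 B \left(-10 + B\right) - B = - B + 2 B \left(-10 + B\right)$)
$o = 34798$
$\sqrt{T{\left(I{\left(L{\left(-2 \right)} \right)} \right)} + o} = \sqrt{\left(- \frac{1}{4} + \frac{5 - \left(-2\right)^{2}}{4}\right) \left(-21 + 2 \left(- \frac{1}{4} + \frac{5 - \left(-2\right)^{2}}{4}\right)\right) + 34798} = \sqrt{\left(- \frac{1}{4} + \frac{5 - 4}{4}\right) \left(-21 + 2 \left(- \frac{1}{4} + \frac{5 - 4}{4}\right)\right) + 34798} = \sqrt{\left(- \frac{1}{4} + \frac{1}{4} \cdot 1\right) \left(-21 + 2 \left(- \frac{1}{4} + \frac{1}{4} \cdot 1\right)\right) + 34798} = \sqrt{\left(- \frac{1}{4} + \frac{1}{4}\right) \left(-21 + 2 \left(- \frac{1}{4} + \frac{1}{4}\right)\right) + 34798} = \sqrt{0 \left(-21 + 2 \cdot 0\right) + 34798} = \sqrt{0 \left(-21 + 0\right) + 34798} = \sqrt{0 \left(-21\right) + 34798} = \sqrt{0 + 34798} = \sqrt{34798}$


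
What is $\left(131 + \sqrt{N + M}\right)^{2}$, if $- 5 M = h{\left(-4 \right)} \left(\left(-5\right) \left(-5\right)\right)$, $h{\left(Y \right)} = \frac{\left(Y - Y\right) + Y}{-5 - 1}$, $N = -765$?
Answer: $\frac{\left(393 + i \sqrt{6915}\right)^{2}}{9} \approx 16393.0 + 7262.3 i$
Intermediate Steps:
$h{\left(Y \right)} = - \frac{Y}{6}$ ($h{\left(Y \right)} = \frac{0 + Y}{-6} = Y \left(- \frac{1}{6}\right) = - \frac{Y}{6}$)
$M = - \frac{10}{3}$ ($M = - \frac{\left(- \frac{1}{6}\right) \left(-4\right) \left(\left(-5\right) \left(-5\right)\right)}{5} = - \frac{\frac{2}{3} \cdot 25}{5} = \left(- \frac{1}{5}\right) \frac{50}{3} = - \frac{10}{3} \approx -3.3333$)
$\left(131 + \sqrt{N + M}\right)^{2} = \left(131 + \sqrt{-765 - \frac{10}{3}}\right)^{2} = \left(131 + \sqrt{- \frac{2305}{3}}\right)^{2} = \left(131 + \frac{i \sqrt{6915}}{3}\right)^{2}$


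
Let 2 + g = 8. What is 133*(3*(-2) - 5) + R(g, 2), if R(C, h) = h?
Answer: -1461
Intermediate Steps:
g = 6 (g = -2 + 8 = 6)
133*(3*(-2) - 5) + R(g, 2) = 133*(3*(-2) - 5) + 2 = 133*(-6 - 5) + 2 = 133*(-11) + 2 = -1463 + 2 = -1461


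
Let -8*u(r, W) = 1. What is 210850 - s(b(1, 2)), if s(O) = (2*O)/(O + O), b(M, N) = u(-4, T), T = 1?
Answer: 210849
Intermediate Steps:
u(r, W) = -⅛ (u(r, W) = -⅛*1 = -⅛)
b(M, N) = -⅛
s(O) = 1 (s(O) = (2*O)/((2*O)) = (2*O)*(1/(2*O)) = 1)
210850 - s(b(1, 2)) = 210850 - 1*1 = 210850 - 1 = 210849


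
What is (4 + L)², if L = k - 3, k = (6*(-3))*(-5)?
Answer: 8281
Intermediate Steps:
k = 90 (k = -18*(-5) = 90)
L = 87 (L = 90 - 3 = 87)
(4 + L)² = (4 + 87)² = 91² = 8281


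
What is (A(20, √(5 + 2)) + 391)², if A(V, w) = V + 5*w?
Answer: 169096 + 4110*√7 ≈ 1.7997e+5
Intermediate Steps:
(A(20, √(5 + 2)) + 391)² = ((20 + 5*√(5 + 2)) + 391)² = ((20 + 5*√7) + 391)² = (411 + 5*√7)²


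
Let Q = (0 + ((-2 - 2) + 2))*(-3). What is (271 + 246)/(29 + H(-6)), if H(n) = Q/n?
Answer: 517/28 ≈ 18.464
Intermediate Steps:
Q = 6 (Q = (0 + (-4 + 2))*(-3) = (0 - 2)*(-3) = -2*(-3) = 6)
H(n) = 6/n
(271 + 246)/(29 + H(-6)) = (271 + 246)/(29 + 6/(-6)) = 517/(29 + 6*(-1/6)) = 517/(29 - 1) = 517/28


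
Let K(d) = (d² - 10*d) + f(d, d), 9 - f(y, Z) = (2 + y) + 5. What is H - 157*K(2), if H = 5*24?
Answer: 2632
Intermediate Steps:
f(y, Z) = 2 - y (f(y, Z) = 9 - ((2 + y) + 5) = 9 - (7 + y) = 9 + (-7 - y) = 2 - y)
H = 120
K(d) = 2 + d² - 11*d (K(d) = (d² - 10*d) + (2 - d) = 2 + d² - 11*d)
H - 157*K(2) = 120 - 157*(2 + 2² - 11*2) = 120 - 157*(2 + 4 - 22) = 120 - 157*(-16) = 120 + 2512 = 2632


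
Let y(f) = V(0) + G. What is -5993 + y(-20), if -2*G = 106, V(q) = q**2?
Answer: -6046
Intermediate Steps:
G = -53 (G = -1/2*106 = -53)
y(f) = -53 (y(f) = 0**2 - 53 = 0 - 53 = -53)
-5993 + y(-20) = -5993 - 53 = -6046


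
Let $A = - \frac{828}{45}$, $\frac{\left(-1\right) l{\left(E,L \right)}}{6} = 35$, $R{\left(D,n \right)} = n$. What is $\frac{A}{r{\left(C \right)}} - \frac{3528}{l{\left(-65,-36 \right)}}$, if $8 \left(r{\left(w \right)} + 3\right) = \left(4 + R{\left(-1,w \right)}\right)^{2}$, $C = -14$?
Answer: $\frac{1412}{95} \approx 14.863$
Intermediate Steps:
$l{\left(E,L \right)} = -210$ ($l{\left(E,L \right)} = \left(-6\right) 35 = -210$)
$r{\left(w \right)} = -3 + \frac{\left(4 + w\right)^{2}}{8}$
$A = - \frac{92}{5}$ ($A = \left(-828\right) \frac{1}{45} = - \frac{92}{5} \approx -18.4$)
$\frac{A}{r{\left(C \right)}} - \frac{3528}{l{\left(-65,-36 \right)}} = - \frac{92}{5 \left(-3 + \frac{\left(4 - 14\right)^{2}}{8}\right)} - \frac{3528}{-210} = - \frac{92}{5 \left(-3 + \frac{\left(-10\right)^{2}}{8}\right)} - - \frac{84}{5} = - \frac{92}{5 \left(-3 + \frac{1}{8} \cdot 100\right)} + \frac{84}{5} = - \frac{92}{5 \left(-3 + \frac{25}{2}\right)} + \frac{84}{5} = - \frac{92}{5 \cdot \frac{19}{2}} + \frac{84}{5} = \left(- \frac{92}{5}\right) \frac{2}{19} + \frac{84}{5} = - \frac{184}{95} + \frac{84}{5} = \frac{1412}{95}$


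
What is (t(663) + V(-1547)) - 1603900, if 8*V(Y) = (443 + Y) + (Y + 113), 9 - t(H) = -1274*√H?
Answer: -6416833/4 + 1274*√663 ≈ -1.5714e+6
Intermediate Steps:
t(H) = 9 + 1274*√H (t(H) = 9 - (-1274)*√H = 9 + 1274*√H)
V(Y) = 139/2 + Y/4 (V(Y) = ((443 + Y) + (Y + 113))/8 = ((443 + Y) + (113 + Y))/8 = (556 + 2*Y)/8 = 139/2 + Y/4)
(t(663) + V(-1547)) - 1603900 = ((9 + 1274*√663) + (139/2 + (¼)*(-1547))) - 1603900 = ((9 + 1274*√663) + (139/2 - 1547/4)) - 1603900 = ((9 + 1274*√663) - 1269/4) - 1603900 = (-1233/4 + 1274*√663) - 1603900 = -6416833/4 + 1274*√663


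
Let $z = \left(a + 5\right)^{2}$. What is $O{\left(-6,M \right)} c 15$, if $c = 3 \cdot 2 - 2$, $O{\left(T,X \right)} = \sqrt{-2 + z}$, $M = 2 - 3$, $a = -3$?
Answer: $60 \sqrt{2} \approx 84.853$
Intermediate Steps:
$M = -1$ ($M = 2 - 3 = -1$)
$z = 4$ ($z = \left(-3 + 5\right)^{2} = 2^{2} = 4$)
$O{\left(T,X \right)} = \sqrt{2}$ ($O{\left(T,X \right)} = \sqrt{-2 + 4} = \sqrt{2}$)
$c = 4$ ($c = 6 - 2 = 4$)
$O{\left(-6,M \right)} c 15 = \sqrt{2} \cdot 4 \cdot 15 = 4 \sqrt{2} \cdot 15 = 60 \sqrt{2}$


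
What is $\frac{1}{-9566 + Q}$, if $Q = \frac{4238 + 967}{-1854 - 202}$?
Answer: $- \frac{2056}{19672901} \approx -0.00010451$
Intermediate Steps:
$Q = - \frac{5205}{2056}$ ($Q = \frac{5205}{-2056} = 5205 \left(- \frac{1}{2056}\right) = - \frac{5205}{2056} \approx -2.5316$)
$\frac{1}{-9566 + Q} = \frac{1}{-9566 - \frac{5205}{2056}} = \frac{1}{- \frac{19672901}{2056}} = - \frac{2056}{19672901}$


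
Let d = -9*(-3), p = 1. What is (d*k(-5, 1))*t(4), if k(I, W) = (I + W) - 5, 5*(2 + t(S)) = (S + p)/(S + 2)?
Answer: 891/2 ≈ 445.50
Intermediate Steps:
t(S) = -2 + (1 + S)/(5*(2 + S)) (t(S) = -2 + ((S + 1)/(S + 2))/5 = -2 + ((1 + S)/(2 + S))/5 = -2 + (1 + S)/(5*(2 + S)))
d = 27
k(I, W) = -5 + I + W
(d*k(-5, 1))*t(4) = (27*(-5 - 5 + 1))*((-19 - 9*4)/(5*(2 + 4))) = (27*(-9))*((⅕)*(-19 - 36)/6) = -243*(-55)/(5*6) = -243*(-11/6) = 891/2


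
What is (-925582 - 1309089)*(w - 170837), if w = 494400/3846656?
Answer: 22945555621707733/60104 ≈ 3.8176e+11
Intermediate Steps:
w = 7725/60104 (w = 494400*(1/3846656) = 7725/60104 ≈ 0.12853)
(-925582 - 1309089)*(w - 170837) = (-925582 - 1309089)*(7725/60104 - 170837) = -2234671*(-10267979323/60104) = 22945555621707733/60104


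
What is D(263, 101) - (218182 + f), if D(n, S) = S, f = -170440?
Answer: -47641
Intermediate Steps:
D(263, 101) - (218182 + f) = 101 - (218182 - 170440) = 101 - 1*47742 = 101 - 47742 = -47641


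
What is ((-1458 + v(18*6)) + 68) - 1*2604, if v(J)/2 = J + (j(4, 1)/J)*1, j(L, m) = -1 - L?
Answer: -204017/54 ≈ -3778.1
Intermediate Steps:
v(J) = -10/J + 2*J (v(J) = 2*(J + ((-1 - 1*4)/J)*1) = 2*(J + ((-1 - 4)/J)*1) = 2*(J - 5/J*1) = 2*(J - 5/J) = -10/J + 2*J)
((-1458 + v(18*6)) + 68) - 1*2604 = ((-1458 + (-10/(18*6) + 2*(18*6))) + 68) - 1*2604 = ((-1458 + (-10/108 + 2*108)) + 68) - 2604 = ((-1458 + (-10*1/108 + 216)) + 68) - 2604 = ((-1458 + (-5/54 + 216)) + 68) - 2604 = ((-1458 + 11659/54) + 68) - 2604 = (-67073/54 + 68) - 2604 = -63401/54 - 2604 = -204017/54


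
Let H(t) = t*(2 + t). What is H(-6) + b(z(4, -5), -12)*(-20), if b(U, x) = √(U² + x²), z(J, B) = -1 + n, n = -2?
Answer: 24 - 60*√17 ≈ -223.39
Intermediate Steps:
z(J, B) = -3 (z(J, B) = -1 - 2 = -3)
H(-6) + b(z(4, -5), -12)*(-20) = -6*(2 - 6) + √((-3)² + (-12)²)*(-20) = -6*(-4) + √(9 + 144)*(-20) = 24 + √153*(-20) = 24 + (3*√17)*(-20) = 24 - 60*√17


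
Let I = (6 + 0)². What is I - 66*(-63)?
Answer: 4194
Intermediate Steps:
I = 36 (I = 6² = 36)
I - 66*(-63) = 36 - 66*(-63) = 36 + 4158 = 4194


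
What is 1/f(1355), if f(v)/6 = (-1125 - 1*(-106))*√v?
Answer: -√1355/8284470 ≈ -4.4433e-6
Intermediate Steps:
f(v) = -6114*√v (f(v) = 6*((-1125 - 1*(-106))*√v) = 6*((-1125 + 106)*√v) = 6*(-1019*√v) = -6114*√v)
1/f(1355) = 1/(-6114*√1355) = -√1355/8284470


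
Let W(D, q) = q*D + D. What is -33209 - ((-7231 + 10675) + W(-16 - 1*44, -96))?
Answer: -42353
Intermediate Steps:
W(D, q) = D + D*q (W(D, q) = D*q + D = D + D*q)
-33209 - ((-7231 + 10675) + W(-16 - 1*44, -96)) = -33209 - ((-7231 + 10675) + (-16 - 1*44)*(1 - 96)) = -33209 - (3444 + (-16 - 44)*(-95)) = -33209 - (3444 - 60*(-95)) = -33209 - (3444 + 5700) = -33209 - 1*9144 = -33209 - 9144 = -42353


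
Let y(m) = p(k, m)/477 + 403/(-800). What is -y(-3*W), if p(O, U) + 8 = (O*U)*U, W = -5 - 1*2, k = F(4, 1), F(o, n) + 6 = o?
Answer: 904231/381600 ≈ 2.3696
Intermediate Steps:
F(o, n) = -6 + o
k = -2 (k = -6 + 4 = -2)
W = -7 (W = -5 - 2 = -7)
p(O, U) = -8 + O*U² (p(O, U) = -8 + (O*U)*U = -8 + O*U²)
y(m) = -198631/381600 - 2*m²/477 (y(m) = (-8 - 2*m²)/477 + 403/(-800) = (-8 - 2*m²)*(1/477) + 403*(-1/800) = (-8/477 - 2*m²/477) - 403/800 = -198631/381600 - 2*m²/477)
-y(-3*W) = -(-198631/381600 - 2*(-3*(-7))²/477) = -(-198631/381600 - 2/477*21²) = -(-198631/381600 - 2/477*441) = -(-198631/381600 - 98/53) = -1*(-904231/381600) = 904231/381600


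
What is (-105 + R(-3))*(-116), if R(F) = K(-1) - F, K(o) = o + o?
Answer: 12064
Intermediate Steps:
K(o) = 2*o
R(F) = -2 - F (R(F) = 2*(-1) - F = -2 - F)
(-105 + R(-3))*(-116) = (-105 + (-2 - 1*(-3)))*(-116) = (-105 + (-2 + 3))*(-116) = (-105 + 1)*(-116) = -104*(-116) = 12064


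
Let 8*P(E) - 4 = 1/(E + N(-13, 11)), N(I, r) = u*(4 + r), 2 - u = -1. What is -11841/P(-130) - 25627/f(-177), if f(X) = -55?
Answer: -144721949/6215 ≈ -23286.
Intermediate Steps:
u = 3 (u = 2 - 1*(-1) = 2 + 1 = 3)
N(I, r) = 12 + 3*r (N(I, r) = 3*(4 + r) = 12 + 3*r)
P(E) = ½ + 1/(8*(45 + E)) (P(E) = ½ + 1/(8*(E + (12 + 3*11))) = ½ + 1/(8*(E + (12 + 33))) = ½ + 1/(8*(E + 45)) = ½ + 1/(8*(45 + E)))
-11841/P(-130) - 25627/f(-177) = -11841*8*(45 - 130)/(181 + 4*(-130)) - 25627/(-55) = -11841*(-680/(181 - 520)) - 25627*(-1/55) = -11841/((⅛)*(-1/85)*(-339)) + 25627/55 = -11841/339/680 + 25627/55 = -11841*680/339 + 25627/55 = -2683960/113 + 25627/55 = -144721949/6215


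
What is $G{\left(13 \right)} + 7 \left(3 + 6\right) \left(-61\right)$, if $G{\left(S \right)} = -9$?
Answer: $-3852$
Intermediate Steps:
$G{\left(13 \right)} + 7 \left(3 + 6\right) \left(-61\right) = -9 + 7 \left(3 + 6\right) \left(-61\right) = -9 + 7 \cdot 9 \left(-61\right) = -9 + 63 \left(-61\right) = -9 - 3843 = -3852$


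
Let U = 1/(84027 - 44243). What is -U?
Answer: -1/39784 ≈ -2.5136e-5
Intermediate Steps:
U = 1/39784 ≈ 2.5136e-5
-U = -1*1/39784 = -1/39784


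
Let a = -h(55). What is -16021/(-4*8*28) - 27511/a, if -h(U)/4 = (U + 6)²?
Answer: 876257/54656 ≈ 16.032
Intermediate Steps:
h(U) = -4*(6 + U)² (h(U) = -4*(U + 6)² = -4*(6 + U)²)
a = 14884 (a = -(-4)*(6 + 55)² = -(-4)*61² = -(-4)*3721 = -1*(-14884) = 14884)
-16021/(-4*8*28) - 27511/a = -16021/(-4*8*28) - 27511/14884 = -16021/((-32*28)) - 27511*1/14884 = -16021/(-896) - 451/244 = -16021*(-1/896) - 451/244 = 16021/896 - 451/244 = 876257/54656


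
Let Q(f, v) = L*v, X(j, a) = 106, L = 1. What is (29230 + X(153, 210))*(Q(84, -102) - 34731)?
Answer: -1021860888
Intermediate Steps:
Q(f, v) = v (Q(f, v) = 1*v = v)
(29230 + X(153, 210))*(Q(84, -102) - 34731) = (29230 + 106)*(-102 - 34731) = 29336*(-34833) = -1021860888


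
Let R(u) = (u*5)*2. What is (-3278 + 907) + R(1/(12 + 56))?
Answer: -80609/34 ≈ -2370.9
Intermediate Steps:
R(u) = 10*u (R(u) = (5*u)*2 = 10*u)
(-3278 + 907) + R(1/(12 + 56)) = (-3278 + 907) + 10/(12 + 56) = -2371 + 10/68 = -2371 + 10*(1/68) = -2371 + 5/34 = -80609/34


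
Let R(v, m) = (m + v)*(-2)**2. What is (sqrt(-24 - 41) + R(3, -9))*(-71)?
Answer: 1704 - 71*I*sqrt(65) ≈ 1704.0 - 572.42*I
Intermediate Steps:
R(v, m) = 4*m + 4*v (R(v, m) = (m + v)*4 = 4*m + 4*v)
(sqrt(-24 - 41) + R(3, -9))*(-71) = (sqrt(-24 - 41) + (4*(-9) + 4*3))*(-71) = (sqrt(-65) + (-36 + 12))*(-71) = (I*sqrt(65) - 24)*(-71) = (-24 + I*sqrt(65))*(-71) = 1704 - 71*I*sqrt(65)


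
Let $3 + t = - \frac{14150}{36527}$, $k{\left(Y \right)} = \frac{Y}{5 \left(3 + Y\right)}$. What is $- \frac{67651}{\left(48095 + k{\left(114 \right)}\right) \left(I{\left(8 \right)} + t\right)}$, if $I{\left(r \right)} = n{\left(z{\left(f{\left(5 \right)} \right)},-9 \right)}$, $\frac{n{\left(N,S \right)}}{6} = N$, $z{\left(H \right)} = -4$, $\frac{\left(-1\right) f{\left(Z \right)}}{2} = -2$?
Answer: $\frac{481862175015}{9382117475377} \approx 0.05136$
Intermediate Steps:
$f{\left(Z \right)} = 4$ ($f{\left(Z \right)} = \left(-2\right) \left(-2\right) = 4$)
$n{\left(N,S \right)} = 6 N$
$I{\left(r \right)} = -24$ ($I{\left(r \right)} = 6 \left(-4\right) = -24$)
$k{\left(Y \right)} = \frac{Y}{15 + 5 Y}$
$t = - \frac{123731}{36527}$ ($t = -3 - \frac{14150}{36527} = - \frac{123731}{36527} \approx -3.3874$)
$- \frac{67651}{\left(48095 + k{\left(114 \right)}\right) \left(I{\left(8 \right)} + t\right)} = - \frac{67651}{\left(48095 + \frac{1}{5} \cdot 114 \frac{1}{3 + 114}\right) \left(-24 - \frac{123731}{36527}\right)} = - \frac{67651}{\left(48095 + \frac{1}{5} \cdot 114 \cdot \frac{1}{117}\right) \left(- \frac{1000379}{36527}\right)} = - \frac{67651}{\left(48095 + \frac{38}{195}\right) \left(- \frac{1000379}{36527}\right)} = - \frac{67651}{\frac{9378563}{195} \left(- \frac{1000379}{36527}\right)} = - \frac{67651}{- \frac{9382117475377}{7122765}} = \left(-67651\right) \left(- \frac{7122765}{9382117475377}\right) = \frac{481862175015}{9382117475377}$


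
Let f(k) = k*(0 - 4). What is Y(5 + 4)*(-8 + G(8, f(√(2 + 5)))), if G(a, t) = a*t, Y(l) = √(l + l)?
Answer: -96*√14 - 24*√2 ≈ -393.14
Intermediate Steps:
Y(l) = √2*√l (Y(l) = √(2*l) = √2*√l)
f(k) = -4*k (f(k) = k*(-4) = -4*k)
Y(5 + 4)*(-8 + G(8, f(√(2 + 5)))) = (√2*√(5 + 4))*(-8 + 8*(-4*√(2 + 5))) = (√2*√9)*(-8 + 8*(-4*√7)) = (√2*3)*(-8 - 32*√7) = (3*√2)*(-8 - 32*√7) = 3*√2*(-8 - 32*√7)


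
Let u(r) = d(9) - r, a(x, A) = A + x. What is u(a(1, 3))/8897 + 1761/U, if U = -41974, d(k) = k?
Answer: -498637/12046538 ≈ -0.041393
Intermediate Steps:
u(r) = 9 - r
u(a(1, 3))/8897 + 1761/U = (9 - (3 + 1))/8897 + 1761/(-41974) = (9 - 1*4)*(1/8897) + 1761*(-1/41974) = (9 - 4)*(1/8897) - 1761/41974 = 5*(1/8897) - 1761/41974 = 5/8897 - 1761/41974 = -498637/12046538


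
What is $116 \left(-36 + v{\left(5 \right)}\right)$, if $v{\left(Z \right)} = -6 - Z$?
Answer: $-5452$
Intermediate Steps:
$116 \left(-36 + v{\left(5 \right)}\right) = 116 \left(-36 - 11\right) = 116 \left(-47\right) = -5452$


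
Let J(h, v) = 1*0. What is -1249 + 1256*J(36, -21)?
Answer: -1249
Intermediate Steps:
J(h, v) = 0
-1249 + 1256*J(36, -21) = -1249 + 1256*0 = -1249 + 0 = -1249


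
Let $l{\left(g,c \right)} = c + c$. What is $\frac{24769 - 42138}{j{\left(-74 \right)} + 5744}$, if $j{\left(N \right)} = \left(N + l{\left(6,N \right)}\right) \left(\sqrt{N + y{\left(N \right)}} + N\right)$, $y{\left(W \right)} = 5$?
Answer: $- \frac{4185929}{5380415} - \frac{1927959 i \sqrt{69}}{247499090} \approx -0.77799 - 0.064707 i$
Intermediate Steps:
$l{\left(g,c \right)} = 2 c$
$j{\left(N \right)} = 3 N \left(N + \sqrt{5 + N}\right)$ ($j{\left(N \right)} = \left(N + 2 N\right) \left(\sqrt{N + 5} + N\right) = 3 N \left(\sqrt{5 + N} + N\right) = 3 N \left(N + \sqrt{5 + N}\right)$)
$\frac{24769 - 42138}{j{\left(-74 \right)} + 5744} = \frac{24769 - 42138}{3 \left(-74\right) \left(-74 + \sqrt{5 - 74}\right) + 5744} = - \frac{17369}{3 \left(-74\right) \left(-74 + \sqrt{-69}\right) + 5744} = - \frac{17369}{3 \left(-74\right) \left(-74 + i \sqrt{69}\right) + 5744} = - \frac{17369}{\left(16428 - 222 i \sqrt{69}\right) + 5744} = - \frac{17369}{22172 - 222 i \sqrt{69}}$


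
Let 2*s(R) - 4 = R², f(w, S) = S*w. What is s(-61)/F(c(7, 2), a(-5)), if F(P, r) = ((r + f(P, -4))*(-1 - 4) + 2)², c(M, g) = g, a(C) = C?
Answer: 3725/8978 ≈ 0.41490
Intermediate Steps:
F(P, r) = (2 - 5*r + 20*P)² (F(P, r) = ((r - 4*P)*(-1 - 4) + 2)² = ((r - 4*P)*(-5) + 2)² = ((-5*r + 20*P) + 2)² = (2 - 5*r + 20*P)²)
s(R) = 2 + R²/2
s(-61)/F(c(7, 2), a(-5)) = (2 + (½)*(-61)²)/((-2 - 20*2 + 5*(-5))²) = (2 + (½)*3721)/((-2 - 40 - 25)²) = (2 + 3721/2)/((-67)²) = (3725/2)/4489 = (3725/2)*(1/4489) = 3725/8978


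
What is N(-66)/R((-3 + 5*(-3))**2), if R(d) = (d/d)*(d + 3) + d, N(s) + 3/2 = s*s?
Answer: 2903/434 ≈ 6.6889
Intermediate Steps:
N(s) = -3/2 + s**2 (N(s) = -3/2 + s*s = -3/2 + s**2)
R(d) = 3 + 2*d (R(d) = 1*(3 + d) + d = (3 + d) + d = 3 + 2*d)
N(-66)/R((-3 + 5*(-3))**2) = (-3/2 + (-66)**2)/(3 + 2*(-3 + 5*(-3))**2) = (-3/2 + 4356)/(3 + 2*(-3 - 15)**2) = 8709/(2*(3 + 2*(-18)**2)) = 8709/(2*(3 + 2*324)) = 8709/(2*(3 + 648)) = (8709/2)/651 = (8709/2)*(1/651) = 2903/434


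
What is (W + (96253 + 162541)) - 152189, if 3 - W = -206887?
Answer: 313495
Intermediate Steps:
W = 206890 (W = 3 - 1*(-206887) = 3 + 206887 = 206890)
(W + (96253 + 162541)) - 152189 = (206890 + (96253 + 162541)) - 152189 = (206890 + 258794) - 152189 = 465684 - 152189 = 313495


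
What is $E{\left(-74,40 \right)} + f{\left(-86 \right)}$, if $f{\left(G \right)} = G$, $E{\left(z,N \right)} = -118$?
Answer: $-204$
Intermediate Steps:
$E{\left(-74,40 \right)} + f{\left(-86 \right)} = -118 - 86 = -204$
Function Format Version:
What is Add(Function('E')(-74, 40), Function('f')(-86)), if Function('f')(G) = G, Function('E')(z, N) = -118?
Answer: -204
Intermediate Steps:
Add(Function('E')(-74, 40), Function('f')(-86)) = Add(-118, -86) = -204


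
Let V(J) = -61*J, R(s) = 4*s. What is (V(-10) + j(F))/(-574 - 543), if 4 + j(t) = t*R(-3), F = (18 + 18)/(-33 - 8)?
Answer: -25278/45797 ≈ -0.55196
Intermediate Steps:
F = -36/41 (F = 36/(-41) = 36*(-1/41) = -36/41 ≈ -0.87805)
j(t) = -4 - 12*t (j(t) = -4 + t*(4*(-3)) = -4 + t*(-12) = -4 - 12*t)
(V(-10) + j(F))/(-574 - 543) = (-61*(-10) + (-4 - 12*(-36/41)))/(-574 - 543) = (610 + (-4 + 432/41))/(-1117) = (610 + 268/41)*(-1/1117) = (25278/41)*(-1/1117) = -25278/45797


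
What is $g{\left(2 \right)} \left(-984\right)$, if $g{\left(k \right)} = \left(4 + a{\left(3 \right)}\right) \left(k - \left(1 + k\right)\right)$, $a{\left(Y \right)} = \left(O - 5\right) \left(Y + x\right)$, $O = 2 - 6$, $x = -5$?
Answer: $21648$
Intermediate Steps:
$O = -4$ ($O = 2 - 6 = -4$)
$a{\left(Y \right)} = 45 - 9 Y$ ($a{\left(Y \right)} = \left(-4 - 5\right) \left(Y - 5\right) = - 9 \left(-5 + Y\right) = 45 - 9 Y$)
$g{\left(k \right)} = -22$ ($g{\left(k \right)} = \left(4 + \left(45 - 27\right)\right) \left(k - \left(1 + k\right)\right) = \left(4 + \left(45 - 27\right)\right) \left(-1\right) = \left(4 + 18\right) \left(-1\right) = 22 \left(-1\right) = -22$)
$g{\left(2 \right)} \left(-984\right) = \left(-22\right) \left(-984\right) = 21648$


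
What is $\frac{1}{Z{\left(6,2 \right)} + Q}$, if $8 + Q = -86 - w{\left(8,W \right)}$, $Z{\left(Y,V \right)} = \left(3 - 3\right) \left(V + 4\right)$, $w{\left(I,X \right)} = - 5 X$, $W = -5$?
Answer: $- \frac{1}{119} \approx -0.0084034$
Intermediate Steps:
$Z{\left(Y,V \right)} = 0$ ($Z{\left(Y,V \right)} = 0 \left(4 + V\right) = 0$)
$Q = -119$ ($Q = -8 - \left(86 - -25\right) = -8 - 111 = -119$)
$\frac{1}{Z{\left(6,2 \right)} + Q} = \frac{1}{0 - 119} = \frac{1}{-119} = - \frac{1}{119}$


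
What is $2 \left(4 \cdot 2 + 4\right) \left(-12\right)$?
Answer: $-288$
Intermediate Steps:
$2 \left(4 \cdot 2 + 4\right) \left(-12\right) = 2 \left(8 + 4\right) \left(-12\right) = 2 \cdot 12 \left(-12\right) = 24 \left(-12\right) = -288$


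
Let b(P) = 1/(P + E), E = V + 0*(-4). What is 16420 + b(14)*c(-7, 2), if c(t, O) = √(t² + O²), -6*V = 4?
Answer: 16420 + 3*√53/40 ≈ 16421.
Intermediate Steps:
V = -⅔ (V = -⅙*4 = -⅔ ≈ -0.66667)
E = -⅔ (E = -⅔ + 0*(-4) = -⅔ + 0 = -⅔ ≈ -0.66667)
b(P) = 1/(-⅔ + P) (b(P) = 1/(P - ⅔) = 1/(-⅔ + P))
c(t, O) = √(O² + t²)
16420 + b(14)*c(-7, 2) = 16420 + (3/(-2 + 3*14))*√(2² + (-7)²) = 16420 + (3/(-2 + 42))*√(4 + 49) = 16420 + (3/40)*√53 = 16420 + (3*(1/40))*√53 = 16420 + 3*√53/40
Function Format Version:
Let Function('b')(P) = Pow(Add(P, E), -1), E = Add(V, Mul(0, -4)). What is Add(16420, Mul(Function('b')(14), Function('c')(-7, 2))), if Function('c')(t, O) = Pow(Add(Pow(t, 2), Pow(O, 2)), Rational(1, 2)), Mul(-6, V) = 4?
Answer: Add(16420, Mul(Rational(3, 40), Pow(53, Rational(1, 2)))) ≈ 16421.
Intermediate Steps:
V = Rational(-2, 3) (V = Mul(Rational(-1, 6), 4) = Rational(-2, 3) ≈ -0.66667)
E = Rational(-2, 3) (E = Add(Rational(-2, 3), Mul(0, -4)) = Add(Rational(-2, 3), 0) = Rational(-2, 3) ≈ -0.66667)
Function('b')(P) = Pow(Add(Rational(-2, 3), P), -1) (Function('b')(P) = Pow(Add(P, Rational(-2, 3)), -1) = Pow(Add(Rational(-2, 3), P), -1))
Function('c')(t, O) = Pow(Add(Pow(O, 2), Pow(t, 2)), Rational(1, 2))
Add(16420, Mul(Function('b')(14), Function('c')(-7, 2))) = Add(16420, Mul(Mul(3, Pow(Add(-2, Mul(3, 14)), -1)), Pow(Add(Pow(2, 2), Pow(-7, 2)), Rational(1, 2)))) = Add(16420, Mul(Mul(3, Pow(Add(-2, 42), -1)), Pow(Add(4, 49), Rational(1, 2)))) = Add(16420, Mul(Mul(3, Pow(40, -1)), Pow(53, Rational(1, 2)))) = Add(16420, Mul(Mul(3, Rational(1, 40)), Pow(53, Rational(1, 2)))) = Add(16420, Mul(Rational(3, 40), Pow(53, Rational(1, 2))))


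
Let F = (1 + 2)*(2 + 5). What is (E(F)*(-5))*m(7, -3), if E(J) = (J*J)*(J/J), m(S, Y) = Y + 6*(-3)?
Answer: 46305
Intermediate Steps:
m(S, Y) = -18 + Y (m(S, Y) = Y - 18 = -18 + Y)
F = 21 (F = 3*7 = 21)
E(J) = J**2 (E(J) = J**2*1 = J**2)
(E(F)*(-5))*m(7, -3) = (21**2*(-5))*(-18 - 3) = (441*(-5))*(-21) = -2205*(-21) = 46305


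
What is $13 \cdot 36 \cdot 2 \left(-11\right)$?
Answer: $-10296$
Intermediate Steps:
$13 \cdot 36 \cdot 2 \left(-11\right) = 468 \left(-22\right) = -10296$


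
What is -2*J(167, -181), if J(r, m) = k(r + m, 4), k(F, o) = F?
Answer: 28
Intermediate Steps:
J(r, m) = m + r (J(r, m) = r + m = m + r)
-2*J(167, -181) = -2*(-181 + 167) = -2*(-14) = 28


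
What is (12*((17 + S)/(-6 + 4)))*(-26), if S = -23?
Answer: -936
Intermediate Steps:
(12*((17 + S)/(-6 + 4)))*(-26) = (12*((17 - 23)/(-6 + 4)))*(-26) = (12*(-6/(-2)))*(-26) = (12*(-6*(-½)))*(-26) = (12*3)*(-26) = 36*(-26) = -936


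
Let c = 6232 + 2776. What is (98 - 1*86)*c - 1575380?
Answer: -1467284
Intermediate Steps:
c = 9008
(98 - 1*86)*c - 1575380 = (98 - 1*86)*9008 - 1575380 = (98 - 86)*9008 - 1575380 = 12*9008 - 1575380 = 108096 - 1575380 = -1467284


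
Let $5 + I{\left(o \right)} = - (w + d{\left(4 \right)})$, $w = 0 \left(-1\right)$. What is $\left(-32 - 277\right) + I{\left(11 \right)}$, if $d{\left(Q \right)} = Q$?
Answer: $-318$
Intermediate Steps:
$w = 0$
$I{\left(o \right)} = -9$ ($I{\left(o \right)} = -5 - \left(0 + 4\right) = -5 - 4 = -9$)
$\left(-32 - 277\right) + I{\left(11 \right)} = \left(-32 - 277\right) - 9 = -309 - 9 = -318$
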